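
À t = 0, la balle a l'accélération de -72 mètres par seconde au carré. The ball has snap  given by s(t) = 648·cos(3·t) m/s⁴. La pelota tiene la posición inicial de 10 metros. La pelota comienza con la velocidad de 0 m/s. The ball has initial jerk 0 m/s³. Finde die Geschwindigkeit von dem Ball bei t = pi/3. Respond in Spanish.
Debemos encontrar la integral de nuestra ecuación del snap s(t) = 648·cos(3·t) 3 veces. Tomando ∫s(t)dt y aplicando j(0) = 0, encontramos j(t) = 216·sin(3·t). Tomando ∫j(t)dt y aplicando a(0) = -72, encontramos a(t) = -72·cos(3·t). La integral de la aceleración es la velocidad. Usando v(0) = 0, obtenemos v(t) = -24·sin(3·t). Tenemos la velocidad v(t) = -24·sin(3·t). Sustituyendo t = pi/3: v(pi/3) = 0.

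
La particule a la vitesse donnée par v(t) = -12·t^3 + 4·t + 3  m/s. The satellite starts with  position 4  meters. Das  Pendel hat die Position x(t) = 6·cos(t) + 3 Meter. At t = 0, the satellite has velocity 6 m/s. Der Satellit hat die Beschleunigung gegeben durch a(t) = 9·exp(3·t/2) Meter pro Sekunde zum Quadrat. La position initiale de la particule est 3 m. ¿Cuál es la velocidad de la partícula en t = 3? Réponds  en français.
Nous avons la vitesse v(t) = -12·t^3 + 4·t + 3. En substituant t = 3: v(3) = -309.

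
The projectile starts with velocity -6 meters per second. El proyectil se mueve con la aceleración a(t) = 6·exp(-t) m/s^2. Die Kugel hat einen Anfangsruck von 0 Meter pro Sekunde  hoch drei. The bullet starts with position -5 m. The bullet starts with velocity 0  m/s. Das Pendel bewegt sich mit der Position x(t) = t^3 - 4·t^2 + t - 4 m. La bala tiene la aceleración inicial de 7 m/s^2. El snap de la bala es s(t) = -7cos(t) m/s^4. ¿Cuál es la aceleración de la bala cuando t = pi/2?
Para resolver esto, necesitamos tomar 2 integrales de nuestra ecuación del snap s(t) = -7·cos(t). La antiderivada del snap, con j(0) = 0, da la sacudida: j(t) = -7·sin(t). La integral de la sacudida, con a(0) = 7, da la aceleración: a(t) = 7·cos(t). Usando a(t) = 7·cos(t) y sustituyendo t = pi/2, encontramos a = 0.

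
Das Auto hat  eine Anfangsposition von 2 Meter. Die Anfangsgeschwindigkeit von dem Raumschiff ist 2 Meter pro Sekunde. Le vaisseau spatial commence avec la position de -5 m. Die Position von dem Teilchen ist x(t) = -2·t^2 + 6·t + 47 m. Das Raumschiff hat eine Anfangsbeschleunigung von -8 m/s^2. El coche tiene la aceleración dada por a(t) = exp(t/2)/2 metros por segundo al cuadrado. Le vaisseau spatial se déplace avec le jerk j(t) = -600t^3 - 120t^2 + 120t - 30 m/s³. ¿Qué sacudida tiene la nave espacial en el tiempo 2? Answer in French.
En utilisant j(t) = -600·t^3 - 120·t^2 + 120·t - 30 et en substituant t = 2, nous trouvons j = -5070.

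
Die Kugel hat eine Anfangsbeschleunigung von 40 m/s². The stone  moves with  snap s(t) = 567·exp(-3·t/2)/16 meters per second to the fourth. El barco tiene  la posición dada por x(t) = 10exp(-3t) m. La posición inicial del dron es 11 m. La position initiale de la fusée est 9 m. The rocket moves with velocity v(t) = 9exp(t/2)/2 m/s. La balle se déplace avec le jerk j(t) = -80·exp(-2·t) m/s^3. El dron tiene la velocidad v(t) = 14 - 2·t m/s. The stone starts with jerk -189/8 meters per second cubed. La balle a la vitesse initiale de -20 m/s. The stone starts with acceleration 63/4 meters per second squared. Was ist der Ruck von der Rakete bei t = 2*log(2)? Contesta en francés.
Nous devons dériver notre équation de la vitesse v(t) = 9·exp(t/2)/2 2 fois. La dérivée de la vitesse donne l'accélération: a(t) = 9·exp(t/2)/4. En prenant d/dt de a(t), nous trouvons j(t) = 9·exp(t/2)/8. De l'équation du jerk j(t) = 9·exp(t/2)/8, nous substituons t = 2*log(2) pour obtenir j = 9/4.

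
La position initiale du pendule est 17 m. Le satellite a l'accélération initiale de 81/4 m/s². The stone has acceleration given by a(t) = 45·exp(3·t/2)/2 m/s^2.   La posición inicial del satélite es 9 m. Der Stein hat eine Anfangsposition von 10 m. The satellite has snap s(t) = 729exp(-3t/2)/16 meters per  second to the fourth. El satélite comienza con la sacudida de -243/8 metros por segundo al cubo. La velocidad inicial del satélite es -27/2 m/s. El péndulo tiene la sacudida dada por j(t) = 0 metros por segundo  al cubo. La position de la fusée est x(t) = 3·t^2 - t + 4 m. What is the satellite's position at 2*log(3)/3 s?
We need to integrate our snap equation s(t) = 729·exp(-3·t/2)/16 4 times. Integrating snap and using the initial condition j(0) = -243/8, we get j(t) = -243·exp(-3·t/2)/8. The integral of jerk, with a(0) = 81/4, gives acceleration: a(t) = 81·exp(-3·t/2)/4. The antiderivative of acceleration, with v(0) = -27/2, gives velocity: v(t) = -27·exp(-3·t/2)/2. The antiderivative of velocity, with x(0) = 9, gives position: x(t) = 9·exp(-3·t/2). We have position x(t) = 9·exp(-3·t/2). Substituting t = 2*log(3)/3: x(2*log(3)/3) = 3.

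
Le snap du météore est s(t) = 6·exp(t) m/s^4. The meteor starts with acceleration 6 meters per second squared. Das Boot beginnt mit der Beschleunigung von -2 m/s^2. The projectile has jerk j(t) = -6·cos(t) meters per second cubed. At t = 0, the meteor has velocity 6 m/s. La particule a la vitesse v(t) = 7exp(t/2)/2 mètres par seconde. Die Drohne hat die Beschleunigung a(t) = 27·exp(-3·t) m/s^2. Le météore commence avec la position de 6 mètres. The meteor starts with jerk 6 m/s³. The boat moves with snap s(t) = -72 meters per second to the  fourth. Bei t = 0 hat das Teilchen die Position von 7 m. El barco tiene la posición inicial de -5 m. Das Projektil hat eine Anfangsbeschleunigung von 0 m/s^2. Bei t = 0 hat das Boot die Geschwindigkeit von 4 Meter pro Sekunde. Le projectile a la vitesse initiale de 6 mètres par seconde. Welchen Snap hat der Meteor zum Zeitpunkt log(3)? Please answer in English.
Using s(t) = 6·exp(t) and substituting t = log(3), we find s = 18.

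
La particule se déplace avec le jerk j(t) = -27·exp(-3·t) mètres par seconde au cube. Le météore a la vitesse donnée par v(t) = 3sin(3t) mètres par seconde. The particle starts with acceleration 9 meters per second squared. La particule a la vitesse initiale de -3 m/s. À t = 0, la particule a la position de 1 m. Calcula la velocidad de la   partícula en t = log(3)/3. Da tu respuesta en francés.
Pour résoudre ceci, nous devons prendre 2 intégrales de notre équation du jerk j(t) = -27·exp(-3·t). En prenant ∫j(t)dt et en appliquant a(0) = 9, nous trouvons a(t) = 9·exp(-3·t). En intégrant l'accélération et en utilisant la condition initiale v(0) = -3, nous obtenons v(t) = -3·exp(-3·t). En utilisant v(t) = -3·exp(-3·t) et en substituant t = log(3)/3, nous trouvons v = -1.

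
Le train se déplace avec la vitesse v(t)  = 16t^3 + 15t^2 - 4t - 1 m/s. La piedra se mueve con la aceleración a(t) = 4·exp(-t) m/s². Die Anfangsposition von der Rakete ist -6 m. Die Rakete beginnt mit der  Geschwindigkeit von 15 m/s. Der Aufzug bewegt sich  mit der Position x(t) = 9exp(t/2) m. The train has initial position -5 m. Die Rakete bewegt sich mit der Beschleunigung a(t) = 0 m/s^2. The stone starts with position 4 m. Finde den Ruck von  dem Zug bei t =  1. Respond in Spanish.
Para resolver esto, necesitamos tomar 2 derivadas de nuestra ecuación de la velocidad v(t) = 16·t^3 + 15·t^2 - 4·t - 1. La derivada de la velocidad da la aceleración: a(t) = 48·t^2 + 30·t - 4. Tomando d/dt de a(t), encontramos j(t) = 96·t + 30. Usando j(t) = 96·t + 30 y sustituyendo t = 1, encontramos j = 126.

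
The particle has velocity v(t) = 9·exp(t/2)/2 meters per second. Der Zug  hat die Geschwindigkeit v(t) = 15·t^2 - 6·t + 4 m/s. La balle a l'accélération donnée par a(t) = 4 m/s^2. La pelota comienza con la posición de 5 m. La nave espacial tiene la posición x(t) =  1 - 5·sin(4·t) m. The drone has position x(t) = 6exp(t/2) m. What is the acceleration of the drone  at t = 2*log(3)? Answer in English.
Starting from position x(t) = 6·exp(t/2), we take 2 derivatives. The derivative of position gives velocity: v(t) = 3·exp(t/2). Taking d/dt of v(t), we find a(t) = 3·exp(t/2)/2. Using a(t) = 3·exp(t/2)/2 and substituting t = 2*log(3), we find a = 9/2.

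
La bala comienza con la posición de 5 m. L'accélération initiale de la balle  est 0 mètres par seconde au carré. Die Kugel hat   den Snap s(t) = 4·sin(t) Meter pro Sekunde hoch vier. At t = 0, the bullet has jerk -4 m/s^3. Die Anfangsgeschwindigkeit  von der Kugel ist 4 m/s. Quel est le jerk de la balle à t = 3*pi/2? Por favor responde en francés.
Nous devons intégrer notre équation du snap s(t) = 4·sin(t) 1 fois. L'intégrale du snap, avec j(0) = -4, donne le jerk: j(t) = -4·cos(t). Nous avons le jerk j(t) = -4·cos(t). En substituant t = 3*pi/2: j(3*pi/2) = 0.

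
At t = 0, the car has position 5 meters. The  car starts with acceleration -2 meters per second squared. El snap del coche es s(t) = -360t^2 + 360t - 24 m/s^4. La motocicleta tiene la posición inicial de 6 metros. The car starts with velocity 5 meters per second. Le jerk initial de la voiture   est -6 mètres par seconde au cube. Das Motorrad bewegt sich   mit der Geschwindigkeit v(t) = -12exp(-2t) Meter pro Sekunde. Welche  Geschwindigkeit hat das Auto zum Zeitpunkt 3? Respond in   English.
We need to integrate our snap equation s(t) = -360·t^2 + 360·t - 24 3 times. Finding the integral of s(t) and using j(0) = -6: j(t) = -120·t^3 + 180·t^2 - 24·t - 6. Taking ∫j(t)dt and applying a(0) = -2, we find a(t) = -30·t^4 + 60·t^3 - 12·t^2 - 6·t - 2. The antiderivative of acceleration is velocity. Using v(0) = 5, we get v(t) = -6·t^5 + 15·t^4 - 4·t^3 - 3·t^2 - 2·t + 5. We have velocity v(t) = -6·t^5 + 15·t^4 - 4·t^3 - 3·t^2 - 2·t + 5. Substituting t = 3: v(3) = -379.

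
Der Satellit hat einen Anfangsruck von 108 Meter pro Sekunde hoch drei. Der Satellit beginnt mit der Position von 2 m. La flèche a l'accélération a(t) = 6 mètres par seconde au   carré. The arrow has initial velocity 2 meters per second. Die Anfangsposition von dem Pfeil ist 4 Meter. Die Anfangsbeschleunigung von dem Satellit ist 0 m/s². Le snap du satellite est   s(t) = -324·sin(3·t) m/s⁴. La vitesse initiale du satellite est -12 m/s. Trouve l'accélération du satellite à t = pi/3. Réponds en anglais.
To find the answer, we compute 2 antiderivatives of s(t) = -324·sin(3·t). Finding the integral of s(t) and using j(0) = 108: j(t) = 108·cos(3·t). Integrating jerk and using the initial condition a(0) = 0, we get a(t) = 36·sin(3·t). From the given acceleration equation a(t) = 36·sin(3·t), we substitute t = pi/3 to get a = 0.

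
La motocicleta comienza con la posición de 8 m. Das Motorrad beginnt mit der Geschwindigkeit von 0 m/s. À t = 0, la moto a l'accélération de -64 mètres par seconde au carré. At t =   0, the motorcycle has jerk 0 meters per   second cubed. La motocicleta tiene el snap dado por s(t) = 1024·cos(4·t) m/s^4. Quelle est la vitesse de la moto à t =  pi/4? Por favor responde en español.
Necesitamos integrar nuestra ecuación del snap s(t) = 1024·cos(4·t) 3 veces. Tomando ∫s(t)dt y aplicando j(0) = 0, encontramos j(t) = 256·sin(4·t). La antiderivada de la sacudida es la aceleración. Usando a(0) = -64, obtenemos a(t) = -64·cos(4·t). Integrando la aceleración y usando la condición inicial v(0) = 0, obtenemos v(t) = -16·sin(4·t). Usando v(t) = -16·sin(4·t) y sustituyendo t = pi/4, encontramos v = 0.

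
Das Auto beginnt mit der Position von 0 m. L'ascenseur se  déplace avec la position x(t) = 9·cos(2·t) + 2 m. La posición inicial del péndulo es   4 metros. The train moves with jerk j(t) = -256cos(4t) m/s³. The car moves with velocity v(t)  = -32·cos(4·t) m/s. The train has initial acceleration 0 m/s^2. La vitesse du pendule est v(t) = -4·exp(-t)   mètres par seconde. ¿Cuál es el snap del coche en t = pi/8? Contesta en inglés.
We must differentiate our velocity equation v(t) = -32·cos(4·t) 3 times. Differentiating velocity, we get acceleration: a(t) = 128·sin(4·t). Taking d/dt of a(t), we find j(t) = 512·cos(4·t). Taking d/dt of j(t), we find s(t) = -2048·sin(4·t). We have snap s(t) = -2048·sin(4·t). Substituting t = pi/8: s(pi/8) = -2048.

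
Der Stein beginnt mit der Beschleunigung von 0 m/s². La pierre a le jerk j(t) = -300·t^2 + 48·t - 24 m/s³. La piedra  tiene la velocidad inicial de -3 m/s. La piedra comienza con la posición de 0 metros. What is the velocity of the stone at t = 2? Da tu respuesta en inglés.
We need to integrate our jerk equation j(t) = -300·t^2 + 48·t - 24 2 times. The integral of jerk is acceleration. Using a(0) = 0, we get a(t) = 4·t·(-25·t^2 + 6·t - 6). Taking ∫a(t)dt and applying v(0) = -3, we find v(t) = -25·t^4 + 8·t^3 - 12·t^2 - 3. From the given velocity equation v(t) = -25·t^4 + 8·t^3 - 12·t^2 - 3, we substitute t = 2 to get v = -387.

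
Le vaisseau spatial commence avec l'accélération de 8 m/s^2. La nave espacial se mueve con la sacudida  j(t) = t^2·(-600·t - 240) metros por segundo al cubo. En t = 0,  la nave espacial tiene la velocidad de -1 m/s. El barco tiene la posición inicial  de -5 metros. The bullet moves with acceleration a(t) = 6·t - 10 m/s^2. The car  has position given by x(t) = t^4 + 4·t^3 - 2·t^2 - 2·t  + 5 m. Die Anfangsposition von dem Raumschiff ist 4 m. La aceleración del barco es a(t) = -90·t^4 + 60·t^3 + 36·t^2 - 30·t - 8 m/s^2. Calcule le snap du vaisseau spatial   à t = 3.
Nous devons dériver notre équation du jerk j(t) = t^2·(-600·t - 240) 1 fois. En dérivant le jerk, nous obtenons le snap: s(t) = -600·t^2 + 2·t·(-600·t - 240). Nous avons le snap s(t) = -600·t^2 + 2·t·(-600·t - 240). En substituant t = 3: s(3) = -17640.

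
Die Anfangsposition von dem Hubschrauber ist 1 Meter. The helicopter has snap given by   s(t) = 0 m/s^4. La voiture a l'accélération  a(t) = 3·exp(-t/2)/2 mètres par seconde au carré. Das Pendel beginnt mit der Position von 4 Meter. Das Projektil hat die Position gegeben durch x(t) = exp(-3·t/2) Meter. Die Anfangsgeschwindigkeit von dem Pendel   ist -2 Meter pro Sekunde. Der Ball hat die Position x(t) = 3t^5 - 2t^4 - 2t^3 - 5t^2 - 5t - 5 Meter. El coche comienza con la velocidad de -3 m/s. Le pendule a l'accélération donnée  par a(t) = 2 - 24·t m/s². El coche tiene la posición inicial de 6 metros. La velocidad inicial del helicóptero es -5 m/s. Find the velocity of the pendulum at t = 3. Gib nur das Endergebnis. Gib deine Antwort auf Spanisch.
La respuesta es -104.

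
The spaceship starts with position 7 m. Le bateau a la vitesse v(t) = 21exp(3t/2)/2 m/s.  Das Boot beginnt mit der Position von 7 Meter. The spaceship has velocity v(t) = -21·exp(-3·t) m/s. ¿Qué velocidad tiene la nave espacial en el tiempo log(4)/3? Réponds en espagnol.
Tenemos la velocidad v(t) = -21·exp(-3·t). Sustituyendo t = log(4)/3: v(log(4)/3) = -21/4.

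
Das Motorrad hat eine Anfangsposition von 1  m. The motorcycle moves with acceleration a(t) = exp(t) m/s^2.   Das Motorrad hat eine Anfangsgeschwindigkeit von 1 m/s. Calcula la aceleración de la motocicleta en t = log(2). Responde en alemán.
Mit a(t) = exp(t) und Einsetzen von t = log(2), finden wir a = 2.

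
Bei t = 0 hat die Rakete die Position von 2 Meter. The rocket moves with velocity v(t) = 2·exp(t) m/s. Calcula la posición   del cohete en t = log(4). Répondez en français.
Nous devons intégrer notre équation de la vitesse v(t) = 2·exp(t) 1 fois. La primitive de la vitesse, avec x(0) = 2, donne la position: x(t) = 2·exp(t). De l'équation de la position x(t) = 2·exp(t), nous substituons t = log(4) pour obtenir x = 8.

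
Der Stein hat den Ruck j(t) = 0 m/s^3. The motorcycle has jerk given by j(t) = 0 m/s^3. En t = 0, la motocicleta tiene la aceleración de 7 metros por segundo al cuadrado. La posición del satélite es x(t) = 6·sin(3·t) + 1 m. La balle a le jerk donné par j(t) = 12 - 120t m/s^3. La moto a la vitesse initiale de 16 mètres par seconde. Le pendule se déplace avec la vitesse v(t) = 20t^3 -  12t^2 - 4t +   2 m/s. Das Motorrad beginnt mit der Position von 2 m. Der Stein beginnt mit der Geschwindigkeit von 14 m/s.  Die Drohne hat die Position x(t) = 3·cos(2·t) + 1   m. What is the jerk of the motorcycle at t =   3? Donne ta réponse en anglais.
From the given jerk equation j(t) = 0, we substitute t = 3 to get j = 0.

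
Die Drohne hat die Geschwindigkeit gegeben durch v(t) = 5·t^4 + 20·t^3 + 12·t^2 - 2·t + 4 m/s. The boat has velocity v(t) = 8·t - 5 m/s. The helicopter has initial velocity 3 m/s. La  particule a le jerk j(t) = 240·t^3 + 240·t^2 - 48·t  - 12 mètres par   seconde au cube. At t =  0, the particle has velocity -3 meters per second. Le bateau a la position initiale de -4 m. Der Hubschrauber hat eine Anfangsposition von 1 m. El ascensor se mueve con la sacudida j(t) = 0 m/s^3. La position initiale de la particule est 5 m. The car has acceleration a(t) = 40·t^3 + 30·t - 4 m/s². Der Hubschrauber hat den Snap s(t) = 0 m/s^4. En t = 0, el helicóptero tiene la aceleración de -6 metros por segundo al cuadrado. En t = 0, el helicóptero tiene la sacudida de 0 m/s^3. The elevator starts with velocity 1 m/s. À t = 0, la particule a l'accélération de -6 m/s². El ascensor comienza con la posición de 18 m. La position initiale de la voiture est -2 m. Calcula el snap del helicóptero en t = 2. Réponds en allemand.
Mit s(t) = 0 und Einsetzen von t = 2, finden wir s = 0.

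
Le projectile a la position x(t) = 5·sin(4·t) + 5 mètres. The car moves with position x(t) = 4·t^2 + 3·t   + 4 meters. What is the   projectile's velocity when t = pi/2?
Starting from position x(t) = 5·sin(4·t) + 5, we take 1 derivative. The derivative of position gives velocity: v(t) = 20·cos(4·t). We have velocity v(t) = 20·cos(4·t). Substituting t = pi/2: v(pi/2) = 20.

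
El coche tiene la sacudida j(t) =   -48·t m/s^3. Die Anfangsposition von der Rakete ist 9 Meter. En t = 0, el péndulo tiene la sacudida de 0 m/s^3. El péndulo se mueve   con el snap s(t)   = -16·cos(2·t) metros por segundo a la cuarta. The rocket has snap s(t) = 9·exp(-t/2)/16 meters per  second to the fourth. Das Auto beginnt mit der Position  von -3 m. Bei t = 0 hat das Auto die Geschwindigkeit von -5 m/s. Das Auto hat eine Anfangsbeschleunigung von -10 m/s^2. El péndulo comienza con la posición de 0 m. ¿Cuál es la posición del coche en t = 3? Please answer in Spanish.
Para resolver esto, necesitamos tomar 3 integrales de nuestra ecuación de la sacudida j(t) = -48·t. La antiderivada de la sacudida, con a(0) = -10, da la aceleración: a(t) = -24·t^2 - 10. La antiderivada de la aceleración, con v(0) = -5, da la velocidad: v(t) = -8·t^3 - 10·t - 5. La integral de la velocidad, con x(0) = -3, da la posición: x(t) = -2·t^4 - 5·t^2 - 5·t - 3. Tenemos la posición x(t) = -2·t^4 - 5·t^2 - 5·t - 3. Sustituyendo t = 3: x(3) = -225.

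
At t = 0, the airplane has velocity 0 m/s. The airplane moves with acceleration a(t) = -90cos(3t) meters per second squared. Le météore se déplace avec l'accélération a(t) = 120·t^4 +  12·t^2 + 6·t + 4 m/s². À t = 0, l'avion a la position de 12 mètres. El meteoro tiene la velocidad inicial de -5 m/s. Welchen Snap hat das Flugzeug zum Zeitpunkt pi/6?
Um dies zu lösen, müssen wir 2 Ableitungen unserer Gleichung für die Beschleunigung a(t) = -90·cos(3·t) nehmen. Durch Ableiten von der Beschleunigung erhalten wir den Ruck: j(t) = 270·sin(3·t). Mit d/dt von j(t) finden wir s(t) = 810·cos(3·t). Mit s(t) = 810·cos(3·t) und Einsetzen von t = pi/6, finden wir s = 0.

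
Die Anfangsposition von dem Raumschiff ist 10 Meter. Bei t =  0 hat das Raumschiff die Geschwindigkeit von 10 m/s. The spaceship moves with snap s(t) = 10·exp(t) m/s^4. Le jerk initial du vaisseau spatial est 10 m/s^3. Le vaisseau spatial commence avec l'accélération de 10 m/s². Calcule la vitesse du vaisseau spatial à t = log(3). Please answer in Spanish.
Debemos encontrar la integral de nuestra ecuación del snap s(t) = 10·exp(t) 3 veces. La antiderivada del snap es la sacudida. Usando j(0) = 10, obtenemos j(t) = 10·exp(t). La antiderivada de la sacudida es la aceleración. Usando a(0) = 10, obtenemos a(t) = 10·exp(t). Integrando la aceleración y usando la condición inicial v(0) = 10, obtenemos v(t) = 10·exp(t). De la ecuación de la velocidad v(t) = 10·exp(t), sustituimos t = log(3) para obtener v = 30.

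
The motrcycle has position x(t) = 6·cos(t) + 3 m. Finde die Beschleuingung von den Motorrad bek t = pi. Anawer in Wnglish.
We must differentiate our position equation x(t) = 6·cos(t) + 3 2 times. The derivative of position gives velocity: v(t) = -6·sin(t). Taking d/dt of v(t), we find a(t) = -6·cos(t). From the given acceleration equation a(t) = -6·cos(t), we substitute t = pi to get a = 6.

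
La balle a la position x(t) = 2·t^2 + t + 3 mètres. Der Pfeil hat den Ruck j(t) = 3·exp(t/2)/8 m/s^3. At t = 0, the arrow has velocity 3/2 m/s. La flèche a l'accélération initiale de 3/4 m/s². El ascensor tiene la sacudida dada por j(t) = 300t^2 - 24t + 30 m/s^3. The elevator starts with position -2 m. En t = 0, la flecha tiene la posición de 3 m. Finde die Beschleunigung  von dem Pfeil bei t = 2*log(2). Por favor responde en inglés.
To find the answer, we compute 1 integral of j(t) = 3·exp(t/2)/8. Integrating jerk and using the initial condition a(0) = 3/4, we get a(t) = 3·exp(t/2)/4. We have acceleration a(t) = 3·exp(t/2)/4. Substituting t = 2*log(2): a(2*log(2)) = 3/2.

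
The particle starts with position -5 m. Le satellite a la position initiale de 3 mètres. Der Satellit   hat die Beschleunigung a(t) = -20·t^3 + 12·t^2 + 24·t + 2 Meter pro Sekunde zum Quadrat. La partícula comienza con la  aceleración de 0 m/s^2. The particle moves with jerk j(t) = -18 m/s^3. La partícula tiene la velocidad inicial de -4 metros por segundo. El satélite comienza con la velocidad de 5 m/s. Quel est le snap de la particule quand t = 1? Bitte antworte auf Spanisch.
Partiendo de la sacudida j(t) = -18, tomamos 1 derivada. Tomando d/dt de j(t), encontramos s(t) = 0. Tenemos el snap s(t) = 0. Sustituyendo t = 1: s(1) = 0.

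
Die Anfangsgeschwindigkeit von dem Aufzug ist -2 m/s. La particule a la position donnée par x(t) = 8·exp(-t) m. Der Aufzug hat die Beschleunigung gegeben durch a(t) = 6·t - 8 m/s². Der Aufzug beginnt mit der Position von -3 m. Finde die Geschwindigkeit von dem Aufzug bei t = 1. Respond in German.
Wir müssen die Stammfunktion unserer Gleichung für die Beschleunigung a(t) = 6·t - 8 1-mal finden. Mit ∫a(t)dt und Anwendung von v(0) = -2, finden wir v(t) = 3·t^2 - 8·t - 2. Mit v(t) = 3·t^2 - 8·t - 2 und Einsetzen von t = 1, finden wir v = -7.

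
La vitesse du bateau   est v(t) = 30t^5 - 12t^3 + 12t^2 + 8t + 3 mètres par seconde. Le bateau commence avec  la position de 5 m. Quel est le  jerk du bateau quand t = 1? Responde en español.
Debemos derivar nuestra ecuación de la velocidad v(t) = 30·t^5 - 12·t^3 + 12·t^2 + 8·t + 3 2 veces. La derivada de la velocidad da la aceleración: a(t) = 150·t^4 - 36·t^2 + 24·t + 8. La derivada de la aceleración da la sacudida: j(t) = 600·t^3 - 72·t + 24. Usando j(t) = 600·t^3 - 72·t + 24 y sustituyendo t = 1, encontramos j = 552.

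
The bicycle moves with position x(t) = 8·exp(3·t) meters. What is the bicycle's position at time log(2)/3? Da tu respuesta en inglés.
We have position x(t) = 8·exp(3·t). Substituting t = log(2)/3: x(log(2)/3) = 16.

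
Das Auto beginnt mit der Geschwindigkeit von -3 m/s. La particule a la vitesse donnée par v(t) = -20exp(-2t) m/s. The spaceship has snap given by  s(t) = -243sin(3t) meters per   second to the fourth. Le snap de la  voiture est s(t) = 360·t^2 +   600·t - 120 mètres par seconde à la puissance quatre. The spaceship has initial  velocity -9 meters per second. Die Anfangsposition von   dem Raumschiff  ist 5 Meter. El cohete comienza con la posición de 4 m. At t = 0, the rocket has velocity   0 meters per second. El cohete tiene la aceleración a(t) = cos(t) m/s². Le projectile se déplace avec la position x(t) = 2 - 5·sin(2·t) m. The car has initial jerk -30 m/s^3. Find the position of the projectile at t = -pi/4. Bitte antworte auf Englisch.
From the given position equation x(t) = 2 - 5·sin(2·t), we substitute t = -pi/4 to get x = 7.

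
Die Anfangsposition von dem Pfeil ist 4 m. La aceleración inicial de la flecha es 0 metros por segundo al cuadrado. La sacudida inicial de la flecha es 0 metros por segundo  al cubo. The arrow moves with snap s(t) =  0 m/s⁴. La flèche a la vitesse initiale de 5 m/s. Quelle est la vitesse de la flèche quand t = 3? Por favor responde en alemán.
Um dies zu lösen, müssen wir 3 Stammfunktionen unserer Gleichung für den Snap s(t) = 0 finden. Mit ∫s(t)dt und Anwendung von j(0) = 0, finden wir j(t) = 0. Mit ∫j(t)dt und Anwendung von a(0) = 0, finden wir a(t) = 0. Das Integral von der Beschleunigung ist die Geschwindigkeit. Mit v(0) = 5 erhalten wir v(t) = 5. Mit v(t) = 5 und Einsetzen von t = 3, finden wir v = 5.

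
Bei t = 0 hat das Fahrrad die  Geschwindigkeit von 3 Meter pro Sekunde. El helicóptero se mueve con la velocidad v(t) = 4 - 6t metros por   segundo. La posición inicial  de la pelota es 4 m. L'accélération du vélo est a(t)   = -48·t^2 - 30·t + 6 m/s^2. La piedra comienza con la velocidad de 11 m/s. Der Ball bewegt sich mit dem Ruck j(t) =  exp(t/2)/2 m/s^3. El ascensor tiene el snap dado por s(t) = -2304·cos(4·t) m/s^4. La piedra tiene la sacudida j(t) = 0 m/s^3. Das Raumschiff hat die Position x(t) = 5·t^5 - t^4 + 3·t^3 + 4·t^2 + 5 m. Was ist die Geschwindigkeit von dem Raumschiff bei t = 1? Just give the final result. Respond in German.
v(1) = 38.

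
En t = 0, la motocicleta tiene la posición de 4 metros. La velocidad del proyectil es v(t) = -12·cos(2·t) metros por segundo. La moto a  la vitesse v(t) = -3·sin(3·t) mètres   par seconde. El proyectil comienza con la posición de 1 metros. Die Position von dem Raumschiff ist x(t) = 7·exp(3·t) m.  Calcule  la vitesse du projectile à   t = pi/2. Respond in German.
Mit v(t) = -12·cos(2·t) und Einsetzen von t = pi/2, finden wir v = 12.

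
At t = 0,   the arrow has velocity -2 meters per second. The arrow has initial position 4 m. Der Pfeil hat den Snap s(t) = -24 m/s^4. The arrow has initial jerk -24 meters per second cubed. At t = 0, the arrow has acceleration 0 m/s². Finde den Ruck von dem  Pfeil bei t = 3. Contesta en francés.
Pour résoudre ceci, nous devons prendre 1 intégrale de notre équation du snap s(t) = -24. En intégrant le snap et en utilisant la condition initiale j(0) = -24, nous obtenons j(t) = -24·t - 24. En utilisant j(t) = -24·t - 24 et en substituant t = 3, nous trouvons j = -96.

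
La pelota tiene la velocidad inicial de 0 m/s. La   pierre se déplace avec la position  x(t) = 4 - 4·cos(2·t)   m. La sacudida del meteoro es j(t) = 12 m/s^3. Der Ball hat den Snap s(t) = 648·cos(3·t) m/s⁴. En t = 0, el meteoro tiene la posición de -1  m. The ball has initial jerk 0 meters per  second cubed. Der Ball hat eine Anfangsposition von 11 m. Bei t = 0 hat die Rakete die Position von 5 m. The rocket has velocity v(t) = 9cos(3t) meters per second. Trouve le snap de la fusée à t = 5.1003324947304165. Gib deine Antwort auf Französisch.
Nous devons dériver notre équation de la vitesse v(t) = 9·cos(3·t) 3 fois. En prenant d/dt de v(t), nous trouvons a(t) = -27·sin(3·t). En dérivant l'accélération, nous obtenons le jerk: j(t) = -81·cos(3·t). La dérivée du jerk donne le snap: s(t) = 243·sin(3·t). De l'équation du snap s(t) = 243·sin(3·t), nous substituons t = 5.1003324947304165 pour obtenir s = 96.1854153354622.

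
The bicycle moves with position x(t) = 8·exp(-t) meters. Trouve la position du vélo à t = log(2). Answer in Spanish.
De la ecuación de la posición x(t) = 8·exp(-t), sustituimos t = log(2) para obtener x = 4.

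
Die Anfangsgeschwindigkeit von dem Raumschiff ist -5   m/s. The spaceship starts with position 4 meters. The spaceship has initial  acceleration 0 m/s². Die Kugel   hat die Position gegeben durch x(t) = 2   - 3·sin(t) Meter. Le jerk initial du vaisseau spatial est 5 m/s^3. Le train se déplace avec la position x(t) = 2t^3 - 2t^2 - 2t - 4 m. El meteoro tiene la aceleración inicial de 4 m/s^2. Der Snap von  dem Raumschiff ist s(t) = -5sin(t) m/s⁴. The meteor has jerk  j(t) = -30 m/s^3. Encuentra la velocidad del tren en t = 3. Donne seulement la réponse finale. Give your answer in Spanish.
v(3) = 40.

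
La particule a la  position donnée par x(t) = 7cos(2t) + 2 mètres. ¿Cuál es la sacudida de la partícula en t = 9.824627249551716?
Partiendo de la posición x(t) = 7·cos(2·t) + 2, tomamos 3 derivadas. La derivada de la posición da la velocidad: v(t) = -14·sin(2·t). La derivada de la velocidad da la aceleración: a(t) = -28·cos(2·t). Derivando la aceleración, obtenemos la sacudida: j(t) = 56·sin(2·t). Tenemos la sacudida j(t) = 56·sin(2·t). Sustituyendo t = 9.824627249551716: j(9.824627249551716) = 40.1601790957805.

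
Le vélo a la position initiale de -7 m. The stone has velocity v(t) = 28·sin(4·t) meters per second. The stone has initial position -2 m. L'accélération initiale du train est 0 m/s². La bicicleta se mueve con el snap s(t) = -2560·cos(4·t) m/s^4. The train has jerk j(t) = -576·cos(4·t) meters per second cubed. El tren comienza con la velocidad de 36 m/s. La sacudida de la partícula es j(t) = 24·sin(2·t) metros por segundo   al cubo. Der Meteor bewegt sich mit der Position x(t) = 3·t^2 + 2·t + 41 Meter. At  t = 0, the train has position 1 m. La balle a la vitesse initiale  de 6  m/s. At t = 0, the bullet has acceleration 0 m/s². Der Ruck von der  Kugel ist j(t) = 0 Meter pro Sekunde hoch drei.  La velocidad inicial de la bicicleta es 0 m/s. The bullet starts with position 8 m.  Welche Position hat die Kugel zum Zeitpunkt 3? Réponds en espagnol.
Necesitamos integrar nuestra ecuación de la sacudida j(t) = 0 3 veces. La integral de la sacudida, con a(0) = 0, da la aceleración: a(t) = 0. Tomando ∫a(t)dt y aplicando v(0) = 6, encontramos v(t) = 6. La integral de la velocidad, con x(0) = 8, da la posición: x(t) = 6·t + 8. Tenemos la posición x(t) = 6·t + 8. Sustituyendo t = 3: x(3) = 26.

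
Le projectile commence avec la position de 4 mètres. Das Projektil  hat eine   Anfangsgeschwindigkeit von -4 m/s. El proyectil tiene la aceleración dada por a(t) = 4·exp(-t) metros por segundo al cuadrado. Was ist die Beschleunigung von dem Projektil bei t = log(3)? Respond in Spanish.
Usando a(t) = 4·exp(-t) y sustituyendo t = log(3), encontramos a = 4/3.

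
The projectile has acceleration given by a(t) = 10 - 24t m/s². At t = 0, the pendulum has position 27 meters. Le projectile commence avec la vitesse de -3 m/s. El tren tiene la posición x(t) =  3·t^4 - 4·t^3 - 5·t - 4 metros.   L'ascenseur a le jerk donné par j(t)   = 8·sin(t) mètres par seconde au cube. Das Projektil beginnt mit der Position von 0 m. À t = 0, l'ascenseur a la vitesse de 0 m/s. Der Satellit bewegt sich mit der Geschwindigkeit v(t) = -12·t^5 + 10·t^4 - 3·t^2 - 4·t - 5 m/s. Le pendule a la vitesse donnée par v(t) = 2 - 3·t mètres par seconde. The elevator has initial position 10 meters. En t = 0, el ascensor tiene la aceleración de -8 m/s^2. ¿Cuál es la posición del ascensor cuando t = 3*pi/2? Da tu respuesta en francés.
Nous devons trouver l'intégrale de notre équation du jerk j(t) = 8·sin(t) 3 fois. La primitive du jerk est l'accélération. En utilisant a(0) = -8, nous obtenons a(t) = -8·cos(t). En prenant ∫a(t)dt et en appliquant v(0) = 0, nous trouvons v(t) = -8·sin(t). En intégrant la vitesse et en utilisant la condition initiale x(0) = 10, nous obtenons x(t) = 8·cos(t) + 2. De l'équation de la position x(t) = 8·cos(t) + 2, nous substituons t = 3*pi/2 pour obtenir x = 2.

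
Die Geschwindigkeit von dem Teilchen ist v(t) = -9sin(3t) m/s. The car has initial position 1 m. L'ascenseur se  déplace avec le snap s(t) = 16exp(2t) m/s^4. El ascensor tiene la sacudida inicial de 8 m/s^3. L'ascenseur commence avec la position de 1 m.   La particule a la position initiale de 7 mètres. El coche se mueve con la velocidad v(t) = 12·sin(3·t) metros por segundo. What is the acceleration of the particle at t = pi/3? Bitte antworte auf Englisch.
We must differentiate our velocity equation v(t) = -9·sin(3·t) 1 time. The derivative of velocity gives acceleration: a(t) = -27·cos(3·t). From the given acceleration equation a(t) = -27·cos(3·t), we substitute t = pi/3 to get a = 27.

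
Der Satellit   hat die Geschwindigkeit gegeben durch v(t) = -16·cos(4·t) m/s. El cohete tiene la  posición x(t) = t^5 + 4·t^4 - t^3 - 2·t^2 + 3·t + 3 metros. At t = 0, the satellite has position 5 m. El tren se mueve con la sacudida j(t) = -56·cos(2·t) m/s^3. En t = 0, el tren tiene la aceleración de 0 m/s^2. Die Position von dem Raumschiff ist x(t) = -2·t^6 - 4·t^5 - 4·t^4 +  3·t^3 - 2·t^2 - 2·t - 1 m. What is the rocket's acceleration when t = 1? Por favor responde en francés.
Pour résoudre ceci, nous devons prendre 2 dérivées de notre équation de la position x(t) = t^5 + 4·t^4 - t^3 - 2·t^2 + 3·t + 3. En dérivant la position, nous obtenons la vitesse: v(t) = 5·t^4 + 16·t^3 - 3·t^2 - 4·t + 3. En dérivant la vitesse, nous obtenons l'accélération: a(t) = 20·t^3 + 48·t^2 - 6·t - 4. De l'équation de l'accélération a(t) = 20·t^3 + 48·t^2 - 6·t - 4, nous substituons t = 1 pour obtenir a = 58.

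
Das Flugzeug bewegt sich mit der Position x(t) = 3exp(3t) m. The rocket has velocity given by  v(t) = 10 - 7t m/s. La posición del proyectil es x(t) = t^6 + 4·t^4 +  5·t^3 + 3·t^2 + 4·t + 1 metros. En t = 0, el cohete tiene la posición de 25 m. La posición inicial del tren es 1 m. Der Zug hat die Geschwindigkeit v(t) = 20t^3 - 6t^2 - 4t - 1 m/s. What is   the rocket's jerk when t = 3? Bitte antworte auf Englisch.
We must differentiate our velocity equation v(t) = 10 - 7·t 2 times. Differentiating velocity, we get acceleration: a(t) = -7. The derivative of acceleration gives jerk: j(t) = 0. Using j(t) = 0 and substituting t = 3, we find j = 0.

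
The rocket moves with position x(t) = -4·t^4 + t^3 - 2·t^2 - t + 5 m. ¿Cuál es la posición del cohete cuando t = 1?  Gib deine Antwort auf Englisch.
We have position x(t) = -4·t^4 + t^3 - 2·t^2 - t + 5. Substituting t = 1: x(1) = -1.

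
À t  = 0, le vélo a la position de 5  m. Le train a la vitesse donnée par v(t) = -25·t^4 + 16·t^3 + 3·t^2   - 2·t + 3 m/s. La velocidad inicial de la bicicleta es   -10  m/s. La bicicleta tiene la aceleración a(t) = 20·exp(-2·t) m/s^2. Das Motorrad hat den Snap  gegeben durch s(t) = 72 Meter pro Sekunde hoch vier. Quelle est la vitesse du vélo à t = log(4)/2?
En partant de l'accélération a(t) = 20·exp(-2·t), nous prenons 1 intégrale. L'intégrale de l'accélération est la vitesse. En utilisant v(0) = -10, nous obtenons v(t) = -10·exp(-2·t). Nous avons la vitesse v(t) = -10·exp(-2·t). En substituant t = log(4)/2: v(log(4)/2) = -5/2.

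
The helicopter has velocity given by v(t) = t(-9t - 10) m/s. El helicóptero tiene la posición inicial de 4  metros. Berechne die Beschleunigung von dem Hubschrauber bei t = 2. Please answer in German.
Um dies zu lösen, müssen wir 1 Ableitung unserer Gleichung für die Geschwindigkeit v(t) = t·(-9·t - 10) nehmen. Mit d/dt von v(t) finden wir a(t) = -18·t - 10. Mit a(t) = -18·t - 10 und Einsetzen von t = 2, finden wir a = -46.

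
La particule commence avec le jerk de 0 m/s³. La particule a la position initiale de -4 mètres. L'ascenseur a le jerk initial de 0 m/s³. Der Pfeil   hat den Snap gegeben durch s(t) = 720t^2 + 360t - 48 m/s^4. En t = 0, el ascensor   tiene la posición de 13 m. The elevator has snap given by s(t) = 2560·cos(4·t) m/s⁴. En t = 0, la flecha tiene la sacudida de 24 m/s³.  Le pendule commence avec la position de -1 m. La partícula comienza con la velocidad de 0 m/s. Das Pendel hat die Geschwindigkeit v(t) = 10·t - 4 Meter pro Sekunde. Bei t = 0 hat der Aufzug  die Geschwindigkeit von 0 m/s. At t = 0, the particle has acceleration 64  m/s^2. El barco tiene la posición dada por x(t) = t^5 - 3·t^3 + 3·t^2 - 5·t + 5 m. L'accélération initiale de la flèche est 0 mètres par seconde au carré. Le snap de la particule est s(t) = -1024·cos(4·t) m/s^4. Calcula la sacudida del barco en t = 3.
Debemos derivar nuestra ecuación de la posición x(t) = t^5 - 3·t^3 + 3·t^2 - 5·t + 5 3 veces. Tomando d/dt de x(t), encontramos v(t) = 5·t^4 - 9·t^2 + 6·t - 5. Tomando d/dt de v(t), encontramos a(t) = 20·t^3 - 18·t + 6. Derivando la aceleración, obtenemos la sacudida: j(t) = 60·t^2 - 18. Tenemos la sacudida j(t) = 60·t^2 - 18. Sustituyendo t = 3: j(3) = 522.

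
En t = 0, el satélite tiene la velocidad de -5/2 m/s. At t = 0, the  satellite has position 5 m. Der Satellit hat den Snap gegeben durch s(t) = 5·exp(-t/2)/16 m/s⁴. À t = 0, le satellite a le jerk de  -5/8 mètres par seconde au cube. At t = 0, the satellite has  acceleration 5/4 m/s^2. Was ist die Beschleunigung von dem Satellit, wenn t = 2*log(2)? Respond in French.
En partant du snap s(t) = 5·exp(-t/2)/16, nous prenons 2 intégrales. En intégrant le snap et en utilisant la condition initiale j(0) = -5/8, nous obtenons j(t) = -5·exp(-t/2)/8. En prenant ∫j(t)dt et en appliquant a(0) = 5/4, nous trouvons a(t) = 5·exp(-t/2)/4. Nous avons l'accélération a(t) = 5·exp(-t/2)/4. En substituant t = 2*log(2): a(2*log(2)) = 5/8.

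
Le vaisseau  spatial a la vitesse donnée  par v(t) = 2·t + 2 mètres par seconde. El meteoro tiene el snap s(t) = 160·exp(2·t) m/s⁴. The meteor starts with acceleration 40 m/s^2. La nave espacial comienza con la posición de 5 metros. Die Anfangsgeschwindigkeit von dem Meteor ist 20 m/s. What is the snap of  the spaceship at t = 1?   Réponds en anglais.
We must differentiate our velocity equation v(t) = 2·t + 2 3 times. Taking d/dt of v(t), we find a(t) = 2. The derivative of acceleration gives jerk: j(t) = 0. Taking d/dt of j(t), we find s(t) = 0. We have snap s(t) = 0. Substituting t = 1: s(1) = 0.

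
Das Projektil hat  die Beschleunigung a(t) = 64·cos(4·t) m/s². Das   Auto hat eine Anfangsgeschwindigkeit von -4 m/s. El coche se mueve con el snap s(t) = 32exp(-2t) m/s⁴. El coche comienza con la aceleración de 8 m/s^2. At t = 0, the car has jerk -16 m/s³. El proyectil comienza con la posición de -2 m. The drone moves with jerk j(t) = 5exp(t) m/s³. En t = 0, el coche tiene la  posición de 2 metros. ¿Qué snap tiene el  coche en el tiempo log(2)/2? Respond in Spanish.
Usando s(t) = 32·exp(-2·t) y sustituyendo t = log(2)/2, encontramos s = 16.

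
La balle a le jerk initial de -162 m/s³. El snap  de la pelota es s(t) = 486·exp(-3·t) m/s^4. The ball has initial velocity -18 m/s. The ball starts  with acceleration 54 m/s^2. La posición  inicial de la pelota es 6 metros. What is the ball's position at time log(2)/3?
We need to integrate our snap equation s(t) = 486·exp(-3·t) 4 times. The integral of snap, with j(0) = -162, gives jerk: j(t) = -162·exp(-3·t). Finding the antiderivative of j(t) and using a(0) = 54: a(t) = 54·exp(-3·t). The antiderivative of acceleration, with v(0) = -18, gives velocity: v(t) = -18·exp(-3·t). Integrating velocity and using the initial condition x(0) = 6, we get x(t) = 6·exp(-3·t). From the given position equation x(t) = 6·exp(-3·t), we substitute t = log(2)/3 to get x = 3.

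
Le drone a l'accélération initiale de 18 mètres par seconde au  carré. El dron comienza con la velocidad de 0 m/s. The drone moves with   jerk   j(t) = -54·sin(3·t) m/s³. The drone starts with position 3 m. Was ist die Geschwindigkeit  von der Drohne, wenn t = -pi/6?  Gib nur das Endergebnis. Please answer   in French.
v(-pi/6) = -6.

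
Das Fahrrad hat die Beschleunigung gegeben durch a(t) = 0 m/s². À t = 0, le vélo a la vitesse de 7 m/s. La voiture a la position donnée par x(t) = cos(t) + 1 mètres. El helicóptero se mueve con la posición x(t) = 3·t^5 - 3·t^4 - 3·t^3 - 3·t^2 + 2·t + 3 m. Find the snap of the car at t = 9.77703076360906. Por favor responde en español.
Para resolver esto, necesitamos tomar 4 derivadas de nuestra ecuación de la posición x(t) = cos(t) + 1. Derivando la posición, obtenemos la velocidad: v(t) = -sin(t). La derivada de la velocidad da la aceleración: a(t) = -cos(t). Tomando d/dt de a(t), encontramos j(t) = sin(t). Derivando la sacudida, obtenemos el snap: s(t) = cos(t). Tenemos el snap s(t) = cos(t). Sustituyendo t = 9.77703076360906: s(9.77703076360906) = -0.938597848632518.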